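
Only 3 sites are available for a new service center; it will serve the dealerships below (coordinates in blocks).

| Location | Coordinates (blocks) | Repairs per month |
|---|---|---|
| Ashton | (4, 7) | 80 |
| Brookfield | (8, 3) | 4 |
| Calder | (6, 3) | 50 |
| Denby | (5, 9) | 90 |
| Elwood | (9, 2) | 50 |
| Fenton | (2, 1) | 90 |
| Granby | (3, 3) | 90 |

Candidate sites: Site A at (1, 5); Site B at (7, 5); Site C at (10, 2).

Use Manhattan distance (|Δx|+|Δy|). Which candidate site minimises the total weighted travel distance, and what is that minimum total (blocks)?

Total weighted distance at each candidate:
  Site A (1, 5): total = 2866
  Site B (7, 5): total = 2702
  Site C (10, 2): total = 3802
Minimum is at Site B with total 2702 blocks.

Site B, total 2702 blocks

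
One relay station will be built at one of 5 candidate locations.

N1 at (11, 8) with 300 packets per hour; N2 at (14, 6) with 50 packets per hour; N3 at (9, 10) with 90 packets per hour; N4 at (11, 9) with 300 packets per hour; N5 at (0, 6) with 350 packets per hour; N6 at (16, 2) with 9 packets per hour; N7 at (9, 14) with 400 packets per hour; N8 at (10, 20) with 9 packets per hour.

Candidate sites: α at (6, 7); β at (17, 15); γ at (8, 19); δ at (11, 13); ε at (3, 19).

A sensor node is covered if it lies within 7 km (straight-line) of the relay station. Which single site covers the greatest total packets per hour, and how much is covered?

δ, covering 1090

Coverage radius r = 7 km; a point is covered iff (Δx)²+(Δy)² ≤ 7² = 49.
  α (6, 7): covers {N1, N3, N4, N5} → 1040
  β (17, 15): covers {none} → 0
  γ (8, 19): covers {N7, N8} → 409
  δ (11, 13): covers {N1, N3, N4, N7} → 1090
  ε (3, 19): covers {none} → 0
Maximum coverage at δ: 1090 packets per hour.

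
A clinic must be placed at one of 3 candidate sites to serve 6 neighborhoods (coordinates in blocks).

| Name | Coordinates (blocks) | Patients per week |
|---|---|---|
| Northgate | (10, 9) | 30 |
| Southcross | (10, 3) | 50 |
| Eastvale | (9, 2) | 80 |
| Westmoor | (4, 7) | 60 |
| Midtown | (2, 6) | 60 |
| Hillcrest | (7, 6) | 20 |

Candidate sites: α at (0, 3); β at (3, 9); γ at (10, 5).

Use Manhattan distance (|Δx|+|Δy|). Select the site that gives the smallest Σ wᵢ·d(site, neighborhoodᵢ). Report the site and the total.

γ, total 1640 blocks

Total weighted distance at each candidate:
  α (0, 3): total = 2760
  β (3, 9): total = 2460
  γ (10, 5): total = 1640
Minimum is at γ with total 1640 blocks.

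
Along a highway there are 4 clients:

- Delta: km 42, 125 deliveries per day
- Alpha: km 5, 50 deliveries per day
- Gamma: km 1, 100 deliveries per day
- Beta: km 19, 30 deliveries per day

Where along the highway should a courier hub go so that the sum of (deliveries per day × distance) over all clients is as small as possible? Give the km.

x = 19

For a sum of weighted absolute distances on a line, the optimum is the weighted median (not the mean). Total weight W = 305; half-weight = 152.5.
Sort by position and accumulate weight:
  km 1 (Gamma, w=100) → cum 100
  km 5 (Alpha, w=50) → cum 150
  km 19 (Beta, w=30) → cum 180  ≥ 152.5 → median here
  km 42 (Delta, w=125) → cum 305
Optimal location: km 19.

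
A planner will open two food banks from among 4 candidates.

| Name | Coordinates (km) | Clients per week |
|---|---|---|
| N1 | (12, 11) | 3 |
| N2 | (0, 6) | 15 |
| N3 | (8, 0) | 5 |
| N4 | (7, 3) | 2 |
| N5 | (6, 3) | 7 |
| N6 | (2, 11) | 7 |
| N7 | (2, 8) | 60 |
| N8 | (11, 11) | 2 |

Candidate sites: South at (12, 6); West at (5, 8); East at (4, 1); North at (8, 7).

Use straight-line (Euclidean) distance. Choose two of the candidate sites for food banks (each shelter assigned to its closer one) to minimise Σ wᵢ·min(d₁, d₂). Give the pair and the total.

{West, East}, total 374.4

Evaluate every pair (each demand assigned to the nearer of the two):
  {West, East}: total = 374.4
  {West, North}: total = 392.0
  {South, West}: total = 398.2
  {East, North}: total = 586.1
  {South, North}: total = 635.9
  {South, East}: total = 677.1
Best pair: {West, East} with total 374.4.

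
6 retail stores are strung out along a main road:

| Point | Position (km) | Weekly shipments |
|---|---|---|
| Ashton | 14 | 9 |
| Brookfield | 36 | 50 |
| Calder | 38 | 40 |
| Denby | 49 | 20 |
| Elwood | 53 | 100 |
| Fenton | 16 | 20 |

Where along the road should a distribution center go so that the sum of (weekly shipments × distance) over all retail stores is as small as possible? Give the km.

x = 49

For a sum of weighted absolute distances on a line, the optimum is the weighted median (not the mean). Total weight W = 239; half-weight = 119.5.
Sort by position and accumulate weight:
  km 14 (Ashton, w=9) → cum 9
  km 16 (Fenton, w=20) → cum 29
  km 36 (Brookfield, w=50) → cum 79
  km 38 (Calder, w=40) → cum 119
  km 49 (Denby, w=20) → cum 139  ≥ 119.5 → median here
  km 53 (Elwood, w=100) → cum 239
Optimal location: km 49.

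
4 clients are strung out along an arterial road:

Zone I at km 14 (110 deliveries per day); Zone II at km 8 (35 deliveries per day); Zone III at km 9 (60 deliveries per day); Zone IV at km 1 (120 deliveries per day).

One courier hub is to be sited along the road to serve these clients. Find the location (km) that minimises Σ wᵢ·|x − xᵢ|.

x = 9

For a sum of weighted absolute distances on a line, the optimum is the weighted median (not the mean). Total weight W = 325; half-weight = 162.5.
Sort by position and accumulate weight:
  km 1 (Zone IV, w=120) → cum 120
  km 8 (Zone II, w=35) → cum 155
  km 9 (Zone III, w=60) → cum 215  ≥ 162.5 → median here
  km 14 (Zone I, w=110) → cum 325
Optimal location: km 9.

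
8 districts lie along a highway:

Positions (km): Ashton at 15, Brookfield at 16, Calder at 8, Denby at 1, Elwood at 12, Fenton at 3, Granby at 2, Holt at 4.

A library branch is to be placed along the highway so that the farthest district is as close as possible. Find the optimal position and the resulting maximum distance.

location 8.5, max distance 7.5

The 1-center on a line is the midpoint of the two extreme points: leftmost at 1, rightmost at 16.
Optimal location = (1 + 16)/2 = 8.5; maximum distance = (16 − 1)/2 = 7.5.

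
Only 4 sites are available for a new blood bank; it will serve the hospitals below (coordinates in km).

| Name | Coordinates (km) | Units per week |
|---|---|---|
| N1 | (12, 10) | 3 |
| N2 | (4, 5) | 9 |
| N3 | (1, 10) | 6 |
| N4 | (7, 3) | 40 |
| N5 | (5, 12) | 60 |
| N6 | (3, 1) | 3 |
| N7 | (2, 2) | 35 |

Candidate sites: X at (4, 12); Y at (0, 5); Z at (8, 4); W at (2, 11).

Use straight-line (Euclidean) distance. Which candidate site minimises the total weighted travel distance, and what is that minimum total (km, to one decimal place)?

Total weighted distance at each candidate:
  X (4, 12): total = 938.9
  Y (0, 5): total = 1054.1
  Z (8, 4): total = 922.1
  W (2, 11): total = 1007.8
Minimum is at Z with total 922.1 km.

Z, total 922.1 km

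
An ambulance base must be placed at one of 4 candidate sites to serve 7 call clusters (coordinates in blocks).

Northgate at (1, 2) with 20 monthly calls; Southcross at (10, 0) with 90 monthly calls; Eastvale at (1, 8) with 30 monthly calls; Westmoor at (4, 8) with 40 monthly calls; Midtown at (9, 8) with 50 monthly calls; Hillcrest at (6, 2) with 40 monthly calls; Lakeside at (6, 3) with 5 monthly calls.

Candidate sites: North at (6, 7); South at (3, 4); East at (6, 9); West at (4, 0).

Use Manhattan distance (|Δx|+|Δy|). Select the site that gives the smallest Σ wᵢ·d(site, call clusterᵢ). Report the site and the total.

North, total 1910 blocks

Total weighted distance at each candidate:
  North (6, 7): total = 1910
  South (3, 4): total = 2170
  East (6, 9): total = 2220
  West (4, 0): total = 2125
Minimum is at North with total 1910 blocks.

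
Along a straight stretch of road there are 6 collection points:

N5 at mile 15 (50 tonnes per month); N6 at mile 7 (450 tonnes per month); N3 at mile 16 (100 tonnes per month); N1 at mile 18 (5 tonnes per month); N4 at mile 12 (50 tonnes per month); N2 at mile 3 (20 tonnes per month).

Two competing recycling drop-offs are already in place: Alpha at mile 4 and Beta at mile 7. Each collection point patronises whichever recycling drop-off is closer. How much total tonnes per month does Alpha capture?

The indifferent point is the midpoint (4+7)/2 = 5.5; collection points left of it (closer to Alpha at 4) go to Alpha, those right go to Beta.
  N2 at 3 (w=20) → Alpha
  N6 at 7 (w=450) → Beta
  N4 at 12 (w=50) → Beta
  N5 at 15 (w=50) → Beta
  N3 at 16 (w=100) → Beta
  N1 at 18 (w=5) → Beta
Alpha captures 20; Beta captures 655.

20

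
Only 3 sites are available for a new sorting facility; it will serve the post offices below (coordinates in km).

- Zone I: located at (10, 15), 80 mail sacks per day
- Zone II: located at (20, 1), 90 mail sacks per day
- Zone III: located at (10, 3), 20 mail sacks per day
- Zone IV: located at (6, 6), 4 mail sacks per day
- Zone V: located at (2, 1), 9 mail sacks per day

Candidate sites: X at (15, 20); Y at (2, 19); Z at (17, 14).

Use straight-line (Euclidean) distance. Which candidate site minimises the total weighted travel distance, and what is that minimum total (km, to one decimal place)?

Z, total 2260.3 km

Total weighted distance at each candidate:
  X (15, 20): total = 2962.1
  Y (2, 19): total = 3580.7
  Z (17, 14): total = 2260.3
Minimum is at Z with total 2260.3 km.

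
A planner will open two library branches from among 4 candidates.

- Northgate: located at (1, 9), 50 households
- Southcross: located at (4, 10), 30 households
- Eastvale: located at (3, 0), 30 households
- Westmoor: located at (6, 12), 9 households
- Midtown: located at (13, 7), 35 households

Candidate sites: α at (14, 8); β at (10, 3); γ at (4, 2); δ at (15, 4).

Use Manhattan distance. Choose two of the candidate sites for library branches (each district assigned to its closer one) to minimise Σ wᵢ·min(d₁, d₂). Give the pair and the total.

Evaluate every pair (each demand assigned to the nearer of the two):
  {α, γ}: total = 1008
  {γ, δ}: total = 1113
  {β, γ}: total = 1183
  {α, β}: total = 1538
  {α, δ}: total = 1718
  {β, δ}: total = 1732
Best pair: {α, γ} with total 1008.

{α, γ}, total 1008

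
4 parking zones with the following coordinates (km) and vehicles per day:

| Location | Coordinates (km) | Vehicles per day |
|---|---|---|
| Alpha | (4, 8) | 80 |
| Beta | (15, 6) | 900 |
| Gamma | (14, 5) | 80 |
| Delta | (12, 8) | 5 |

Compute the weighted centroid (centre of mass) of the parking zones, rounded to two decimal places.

The minimiser of Σwᵢ‖p−pᵢ‖² is the weighted centroid p* = (Σwᵢpᵢ)/(Σwᵢ).
Σwᵢ = 1065.
Σwᵢxᵢ = 80·4 + 900·15 + 80·14 + 5·12 = 15000.
Σwᵢyᵢ = 80·8 + 900·6 + 80·5 + 5·8 = 6480.
x* = 15000/1065 = 14.08, y* = 6480/1065 = 6.08.

(14.08, 6.08)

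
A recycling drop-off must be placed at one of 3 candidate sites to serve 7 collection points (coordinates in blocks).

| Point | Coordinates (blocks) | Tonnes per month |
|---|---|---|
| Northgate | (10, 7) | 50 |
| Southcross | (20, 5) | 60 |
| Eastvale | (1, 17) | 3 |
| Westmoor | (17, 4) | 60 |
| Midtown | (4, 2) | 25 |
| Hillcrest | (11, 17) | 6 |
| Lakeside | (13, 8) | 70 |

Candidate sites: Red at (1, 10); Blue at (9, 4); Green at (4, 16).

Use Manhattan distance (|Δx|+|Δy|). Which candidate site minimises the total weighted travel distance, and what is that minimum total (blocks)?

Total weighted distance at each candidate:
  Red (1, 10): total = 4738
  Blue (9, 4): total = 2288
  Green (4, 16): total = 5470
Minimum is at Blue with total 2288 blocks.

Blue, total 2288 blocks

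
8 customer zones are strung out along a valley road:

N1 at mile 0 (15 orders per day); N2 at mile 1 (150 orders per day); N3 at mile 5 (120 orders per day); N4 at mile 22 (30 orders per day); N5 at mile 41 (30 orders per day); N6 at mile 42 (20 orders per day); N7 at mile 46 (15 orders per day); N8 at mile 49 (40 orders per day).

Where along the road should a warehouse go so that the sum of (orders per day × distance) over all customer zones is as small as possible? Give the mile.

For a sum of weighted absolute distances on a line, the optimum is the weighted median (not the mean). Total weight W = 420; half-weight = 210.
Sort by position and accumulate weight:
  mile 0 (N1, w=15) → cum 15
  mile 1 (N2, w=150) → cum 165
  mile 5 (N3, w=120) → cum 285  ≥ 210 → median here
  mile 22 (N4, w=30) → cum 315
  mile 41 (N5, w=30) → cum 345
  mile 42 (N6, w=20) → cum 365
  mile 46 (N7, w=15) → cum 380
  mile 49 (N8, w=40) → cum 420
Optimal location: mile 5.

x = 5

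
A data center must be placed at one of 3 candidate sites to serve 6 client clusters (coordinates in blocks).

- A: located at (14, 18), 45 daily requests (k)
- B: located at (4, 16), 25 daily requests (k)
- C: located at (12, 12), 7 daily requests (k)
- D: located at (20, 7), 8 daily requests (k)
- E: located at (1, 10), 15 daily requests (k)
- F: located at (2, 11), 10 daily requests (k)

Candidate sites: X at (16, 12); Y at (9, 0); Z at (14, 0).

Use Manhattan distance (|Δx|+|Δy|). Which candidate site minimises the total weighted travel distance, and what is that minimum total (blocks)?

X, total 1265 blocks

Total weighted distance at each candidate:
  X (16, 12): total = 1265
  Y (9, 0): total = 2259
  Z (14, 0): total = 2237
Minimum is at X with total 1265 blocks.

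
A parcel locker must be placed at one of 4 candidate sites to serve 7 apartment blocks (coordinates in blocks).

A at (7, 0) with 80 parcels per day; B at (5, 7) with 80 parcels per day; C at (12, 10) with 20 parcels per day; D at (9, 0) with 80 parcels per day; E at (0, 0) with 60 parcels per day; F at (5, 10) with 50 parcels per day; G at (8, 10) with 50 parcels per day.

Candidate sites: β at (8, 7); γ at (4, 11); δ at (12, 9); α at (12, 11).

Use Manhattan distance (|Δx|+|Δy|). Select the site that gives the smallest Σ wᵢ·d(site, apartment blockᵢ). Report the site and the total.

Total weighted distance at each candidate:
  β (8, 7): total = 3010
  γ (4, 11): total = 4230
  δ (12, 9): total = 4730
  α (12, 11): total = 5330
Minimum is at β with total 3010 blocks.

β, total 3010 blocks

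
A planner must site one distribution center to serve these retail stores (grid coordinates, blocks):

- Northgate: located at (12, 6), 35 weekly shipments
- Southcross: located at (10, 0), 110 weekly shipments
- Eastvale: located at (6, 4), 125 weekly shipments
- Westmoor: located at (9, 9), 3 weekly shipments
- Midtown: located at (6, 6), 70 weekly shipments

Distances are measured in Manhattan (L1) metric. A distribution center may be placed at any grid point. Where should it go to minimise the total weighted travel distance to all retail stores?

(6, 4)

Manhattan distance separates: Σwᵢ(|x−xᵢ|+|y−yᵢ|) = Σwᵢ|x−xᵢ| + Σwᵢ|y−yᵢ|, so x and y are optimised independently as 1-D weighted medians.
Total weight W = 343; half = 171.5.
x-coordinate, sorted with cumulative weight:
  x=6 (Eastvale, w=125) cum 125
  x=6 (Midtown, w=70) cum 195  ← median
  x=9 (Westmoor, w=3) cum 198
  x=10 (Southcross, w=110) cum 308
  x=12 (Northgate, w=35) cum 343
⇒ x* = 6
y-coordinate, sorted with cumulative weight:
  y=0 (Southcross, w=110) cum 110
  y=4 (Eastvale, w=125) cum 235  ← median
  y=6 (Northgate, w=35) cum 270
  y=6 (Midtown, w=70) cum 340
  y=9 (Westmoor, w=3) cum 343
⇒ y* = 4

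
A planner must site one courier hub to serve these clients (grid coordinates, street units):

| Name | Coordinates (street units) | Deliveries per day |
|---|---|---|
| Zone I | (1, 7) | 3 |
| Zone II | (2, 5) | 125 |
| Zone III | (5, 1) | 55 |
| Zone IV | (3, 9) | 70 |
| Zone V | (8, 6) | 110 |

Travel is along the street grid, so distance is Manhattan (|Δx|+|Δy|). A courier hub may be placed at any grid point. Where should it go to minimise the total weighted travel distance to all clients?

(3, 6)

Manhattan distance separates: Σwᵢ(|x−xᵢ|+|y−yᵢ|) = Σwᵢ|x−xᵢ| + Σwᵢ|y−yᵢ|, so x and y are optimised independently as 1-D weighted medians.
Total weight W = 363; half = 181.5.
x-coordinate, sorted with cumulative weight:
  x=1 (Zone I, w=3) cum 3
  x=2 (Zone II, w=125) cum 128
  x=3 (Zone IV, w=70) cum 198  ← median
  x=5 (Zone III, w=55) cum 253
  x=8 (Zone V, w=110) cum 363
⇒ x* = 3
y-coordinate, sorted with cumulative weight:
  y=1 (Zone III, w=55) cum 55
  y=5 (Zone II, w=125) cum 180
  y=6 (Zone V, w=110) cum 290  ← median
  y=7 (Zone I, w=3) cum 293
  y=9 (Zone IV, w=70) cum 363
⇒ y* = 6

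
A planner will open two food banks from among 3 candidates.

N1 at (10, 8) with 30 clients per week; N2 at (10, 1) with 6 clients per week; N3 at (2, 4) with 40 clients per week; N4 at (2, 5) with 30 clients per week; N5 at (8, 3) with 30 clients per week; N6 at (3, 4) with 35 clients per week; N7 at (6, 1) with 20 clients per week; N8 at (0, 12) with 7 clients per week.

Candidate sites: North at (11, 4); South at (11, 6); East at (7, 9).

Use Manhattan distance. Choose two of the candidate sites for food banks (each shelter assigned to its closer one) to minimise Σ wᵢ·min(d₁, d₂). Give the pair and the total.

Evaluate every pair (each demand assigned to the nearer of the two):
  {North, East}: total = 1404
  {North, South}: total = 1453
  {South, East}: total = 1541
Best pair: {North, East} with total 1404.

{North, East}, total 1404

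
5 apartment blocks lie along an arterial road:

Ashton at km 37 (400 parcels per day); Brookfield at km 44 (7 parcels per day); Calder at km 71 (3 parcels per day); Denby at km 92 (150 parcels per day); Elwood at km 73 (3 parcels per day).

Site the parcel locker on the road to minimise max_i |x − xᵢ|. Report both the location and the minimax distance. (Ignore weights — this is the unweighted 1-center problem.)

location 64.5, max distance 27.5

The 1-center on a line is the midpoint of the two extreme points: leftmost at 37, rightmost at 92.
Optimal location = (37 + 92)/2 = 64.5; maximum distance = (92 − 37)/2 = 27.5.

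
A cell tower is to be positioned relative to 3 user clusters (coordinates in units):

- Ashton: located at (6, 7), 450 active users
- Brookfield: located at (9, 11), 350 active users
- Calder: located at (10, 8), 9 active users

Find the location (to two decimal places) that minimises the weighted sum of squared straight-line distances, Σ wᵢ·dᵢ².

(7.34, 8.74)

The minimiser of Σwᵢ‖p−pᵢ‖² is the weighted centroid p* = (Σwᵢpᵢ)/(Σwᵢ).
Σwᵢ = 809.
Σwᵢxᵢ = 450·6 + 350·9 + 9·10 = 5940.
Σwᵢyᵢ = 450·7 + 350·11 + 9·8 = 7072.
x* = 5940/809 = 7.34, y* = 7072/809 = 8.74.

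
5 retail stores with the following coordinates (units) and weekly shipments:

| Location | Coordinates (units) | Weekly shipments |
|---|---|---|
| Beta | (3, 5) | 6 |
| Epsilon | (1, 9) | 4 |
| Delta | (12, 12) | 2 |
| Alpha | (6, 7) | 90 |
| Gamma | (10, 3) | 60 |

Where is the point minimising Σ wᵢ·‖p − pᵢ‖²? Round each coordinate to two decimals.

The minimiser of Σwᵢ‖p−pᵢ‖² is the weighted centroid p* = (Σwᵢpᵢ)/(Σwᵢ).
Σwᵢ = 162.
Σwᵢxᵢ = 6·3 + 4·1 + 2·12 + 90·6 + 60·10 = 1186.
Σwᵢyᵢ = 6·5 + 4·9 + 2·12 + 90·7 + 60·3 = 900.
x* = 1186/162 = 7.32, y* = 900/162 = 5.56.

(7.32, 5.56)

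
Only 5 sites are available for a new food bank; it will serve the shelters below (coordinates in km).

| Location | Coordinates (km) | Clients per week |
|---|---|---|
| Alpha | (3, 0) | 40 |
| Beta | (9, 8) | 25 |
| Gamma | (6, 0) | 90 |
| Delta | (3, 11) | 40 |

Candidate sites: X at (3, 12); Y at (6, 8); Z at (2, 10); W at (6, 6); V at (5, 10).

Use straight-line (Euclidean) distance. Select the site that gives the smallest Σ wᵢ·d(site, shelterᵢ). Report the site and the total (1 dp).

W, total 1131.7 km

Total weighted distance at each candidate:
  X (3, 12): total = 1813.5
  Y (6, 8): total = 1306.5
  Z (2, 10): total = 1609.9
  W (6, 6): total = 1131.7
  V (5, 10): total = 1513.7
Minimum is at W with total 1131.7 km.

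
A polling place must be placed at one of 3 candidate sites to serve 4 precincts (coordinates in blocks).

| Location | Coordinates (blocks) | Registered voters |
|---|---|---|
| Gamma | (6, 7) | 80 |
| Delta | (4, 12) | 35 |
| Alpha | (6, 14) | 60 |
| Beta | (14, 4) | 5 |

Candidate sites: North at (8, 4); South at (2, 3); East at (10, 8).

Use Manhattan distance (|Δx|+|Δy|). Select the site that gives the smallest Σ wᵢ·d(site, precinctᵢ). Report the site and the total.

East, total 1390 blocks

Total weighted distance at each candidate:
  North (8, 4): total = 1570
  South (2, 3): total = 1990
  East (10, 8): total = 1390
Minimum is at East with total 1390 blocks.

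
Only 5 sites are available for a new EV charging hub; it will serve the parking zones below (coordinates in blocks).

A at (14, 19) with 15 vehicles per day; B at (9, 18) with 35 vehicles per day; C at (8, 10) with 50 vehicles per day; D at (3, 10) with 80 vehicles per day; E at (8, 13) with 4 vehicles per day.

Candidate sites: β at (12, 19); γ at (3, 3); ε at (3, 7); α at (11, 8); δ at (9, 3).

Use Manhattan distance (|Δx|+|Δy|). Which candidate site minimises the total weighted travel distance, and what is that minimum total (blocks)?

ε, total 1624 blocks

Total weighted distance at each candidate:
  β (12, 19): total = 2300
  γ (3, 3): total = 2360
  ε (3, 7): total = 1624
  α (11, 8): total = 1712
  δ (9, 3): total = 2324
Minimum is at ε with total 1624 blocks.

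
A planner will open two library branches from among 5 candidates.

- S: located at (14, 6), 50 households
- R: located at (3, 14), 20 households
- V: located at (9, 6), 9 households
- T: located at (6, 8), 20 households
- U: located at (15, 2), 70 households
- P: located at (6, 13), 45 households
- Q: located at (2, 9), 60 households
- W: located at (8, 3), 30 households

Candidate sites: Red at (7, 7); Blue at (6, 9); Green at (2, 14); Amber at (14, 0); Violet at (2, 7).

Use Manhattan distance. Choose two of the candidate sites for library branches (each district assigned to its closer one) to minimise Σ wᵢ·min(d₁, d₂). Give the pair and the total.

{Blue, Amber}, total 1404

Evaluate every pair (each demand assigned to the nearer of the two):
  {Blue, Amber}: total = 1404
  {Green, Amber}: total = 1624
  {Red, Amber}: total = 1682
  {Amber, Violet}: total = 1682
  {Red, Green}: total = 2072
  {Red, Blue}: total = 2087
  {Red, Violet}: total = 2122
  {Blue, Green}: total = 2424
  {Blue, Violet}: total = 2444
  {Green, Violet}: total = 2747
Best pair: {Blue, Amber} with total 1404.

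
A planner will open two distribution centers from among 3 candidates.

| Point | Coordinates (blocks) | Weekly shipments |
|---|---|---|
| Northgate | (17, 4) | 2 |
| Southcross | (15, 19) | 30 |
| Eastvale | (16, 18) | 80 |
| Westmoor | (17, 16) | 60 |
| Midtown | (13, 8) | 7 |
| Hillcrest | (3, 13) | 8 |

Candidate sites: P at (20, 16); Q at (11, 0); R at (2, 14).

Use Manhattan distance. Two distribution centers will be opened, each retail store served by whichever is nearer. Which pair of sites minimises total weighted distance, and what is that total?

{P, R}, total 1051

Evaluate every pair (each demand assigned to the nearer of the two):
  {P, R}: total = 1051
  {P, Q}: total = 1150
  {Q, R}: total = 3106
Best pair: {P, R} with total 1051.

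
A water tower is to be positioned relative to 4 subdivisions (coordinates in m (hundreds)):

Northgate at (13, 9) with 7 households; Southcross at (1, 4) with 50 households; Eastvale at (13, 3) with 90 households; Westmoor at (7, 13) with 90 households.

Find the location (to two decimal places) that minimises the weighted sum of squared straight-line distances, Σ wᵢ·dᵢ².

(8.19, 7.19)

The minimiser of Σwᵢ‖p−pᵢ‖² is the weighted centroid p* = (Σwᵢpᵢ)/(Σwᵢ).
Σwᵢ = 237.
Σwᵢxᵢ = 7·13 + 50·1 + 90·13 + 90·7 = 1941.
Σwᵢyᵢ = 7·9 + 50·4 + 90·3 + 90·13 = 1703.
x* = 1941/237 = 8.19, y* = 1703/237 = 7.19.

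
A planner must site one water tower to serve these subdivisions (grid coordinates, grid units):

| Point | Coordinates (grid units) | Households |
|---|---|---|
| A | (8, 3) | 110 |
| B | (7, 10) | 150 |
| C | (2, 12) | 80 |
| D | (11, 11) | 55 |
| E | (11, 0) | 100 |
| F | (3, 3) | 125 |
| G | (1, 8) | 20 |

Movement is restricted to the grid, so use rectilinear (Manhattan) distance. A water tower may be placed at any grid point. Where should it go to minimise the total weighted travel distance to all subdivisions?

Manhattan distance separates: Σwᵢ(|x−xᵢ|+|y−yᵢ|) = Σwᵢ|x−xᵢ| + Σwᵢ|y−yᵢ|, so x and y are optimised independently as 1-D weighted medians.
Total weight W = 640; half = 320.
x-coordinate, sorted with cumulative weight:
  x=1 (G, w=20) cum 20
  x=2 (C, w=80) cum 100
  x=3 (F, w=125) cum 225
  x=7 (B, w=150) cum 375  ← median
  x=8 (A, w=110) cum 485
  x=11 (D, w=55) cum 540
  x=11 (E, w=100) cum 640
⇒ x* = 7
y-coordinate, sorted with cumulative weight:
  y=0 (E, w=100) cum 100
  y=3 (A, w=110) cum 210
  y=3 (F, w=125) cum 335  ← median
  y=8 (G, w=20) cum 355
  y=10 (B, w=150) cum 505
  y=11 (D, w=55) cum 560
  y=12 (C, w=80) cum 640
⇒ y* = 3

(7, 3)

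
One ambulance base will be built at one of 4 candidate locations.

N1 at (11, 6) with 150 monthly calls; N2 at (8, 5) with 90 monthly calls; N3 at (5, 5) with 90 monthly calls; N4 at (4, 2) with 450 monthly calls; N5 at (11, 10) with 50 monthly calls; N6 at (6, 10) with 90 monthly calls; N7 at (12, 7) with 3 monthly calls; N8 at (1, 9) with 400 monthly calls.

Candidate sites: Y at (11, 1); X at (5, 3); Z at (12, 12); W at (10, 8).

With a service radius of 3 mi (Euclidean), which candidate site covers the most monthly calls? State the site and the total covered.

Coverage radius r = 3 mi; a point is covered iff (Δx)²+(Δy)² ≤ 3² = 9.
  Y (11, 1): covers {none} → 0
  X (5, 3): covers {N3, N4} → 540
  Z (12, 12): covers {N5} → 50
  W (10, 8): covers {N1, N5, N7} → 203
Maximum coverage at X: 540 monthly calls.

X, covering 540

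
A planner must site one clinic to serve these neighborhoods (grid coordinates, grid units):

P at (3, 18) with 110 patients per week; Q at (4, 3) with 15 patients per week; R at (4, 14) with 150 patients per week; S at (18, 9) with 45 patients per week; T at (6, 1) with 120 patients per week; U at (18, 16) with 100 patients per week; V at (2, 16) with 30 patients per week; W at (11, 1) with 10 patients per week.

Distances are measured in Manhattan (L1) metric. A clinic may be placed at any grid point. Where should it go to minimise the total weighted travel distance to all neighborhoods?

(4, 14)

Manhattan distance separates: Σwᵢ(|x−xᵢ|+|y−yᵢ|) = Σwᵢ|x−xᵢ| + Σwᵢ|y−yᵢ|, so x and y are optimised independently as 1-D weighted medians.
Total weight W = 580; half = 290.
x-coordinate, sorted with cumulative weight:
  x=2 (V, w=30) cum 30
  x=3 (P, w=110) cum 140
  x=4 (Q, w=15) cum 155
  x=4 (R, w=150) cum 305  ← median
  x=6 (T, w=120) cum 425
  x=11 (W, w=10) cum 435
  x=18 (S, w=45) cum 480
  x=18 (U, w=100) cum 580
⇒ x* = 4
y-coordinate, sorted with cumulative weight:
  y=1 (T, w=120) cum 120
  y=1 (W, w=10) cum 130
  y=3 (Q, w=15) cum 145
  y=9 (S, w=45) cum 190
  y=14 (R, w=150) cum 340  ← median
  y=16 (U, w=100) cum 440
  y=16 (V, w=30) cum 470
  y=18 (P, w=110) cum 580
⇒ y* = 14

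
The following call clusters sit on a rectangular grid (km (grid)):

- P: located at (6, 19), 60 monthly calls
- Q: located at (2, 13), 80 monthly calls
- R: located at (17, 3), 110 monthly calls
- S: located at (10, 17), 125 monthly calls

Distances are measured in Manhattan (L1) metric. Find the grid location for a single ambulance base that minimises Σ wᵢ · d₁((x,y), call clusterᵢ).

(10, 13)

Manhattan distance separates: Σwᵢ(|x−xᵢ|+|y−yᵢ|) = Σwᵢ|x−xᵢ| + Σwᵢ|y−yᵢ|, so x and y are optimised independently as 1-D weighted medians.
Total weight W = 375; half = 187.5.
x-coordinate, sorted with cumulative weight:
  x=2 (Q, w=80) cum 80
  x=6 (P, w=60) cum 140
  x=10 (S, w=125) cum 265  ← median
  x=17 (R, w=110) cum 375
⇒ x* = 10
y-coordinate, sorted with cumulative weight:
  y=3 (R, w=110) cum 110
  y=13 (Q, w=80) cum 190  ← median
  y=17 (S, w=125) cum 315
  y=19 (P, w=60) cum 375
⇒ y* = 13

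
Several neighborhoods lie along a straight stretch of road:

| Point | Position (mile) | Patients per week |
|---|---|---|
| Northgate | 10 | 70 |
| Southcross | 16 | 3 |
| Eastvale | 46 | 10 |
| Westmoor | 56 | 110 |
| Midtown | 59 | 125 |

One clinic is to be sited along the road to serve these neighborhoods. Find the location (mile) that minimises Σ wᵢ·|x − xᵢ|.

x = 56

For a sum of weighted absolute distances on a line, the optimum is the weighted median (not the mean). Total weight W = 318; half-weight = 159.
Sort by position and accumulate weight:
  mile 10 (Northgate, w=70) → cum 70
  mile 16 (Southcross, w=3) → cum 73
  mile 46 (Eastvale, w=10) → cum 83
  mile 56 (Westmoor, w=110) → cum 193  ≥ 159 → median here
  mile 59 (Midtown, w=125) → cum 318
Optimal location: mile 56.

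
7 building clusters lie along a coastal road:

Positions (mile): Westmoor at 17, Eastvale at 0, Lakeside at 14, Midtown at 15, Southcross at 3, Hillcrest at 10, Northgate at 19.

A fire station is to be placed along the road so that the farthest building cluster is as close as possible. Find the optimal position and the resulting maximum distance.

location 9.5, max distance 9.5

The 1-center on a line is the midpoint of the two extreme points: leftmost at 0, rightmost at 19.
Optimal location = (0 + 19)/2 = 9.5; maximum distance = (19 − 0)/2 = 9.5.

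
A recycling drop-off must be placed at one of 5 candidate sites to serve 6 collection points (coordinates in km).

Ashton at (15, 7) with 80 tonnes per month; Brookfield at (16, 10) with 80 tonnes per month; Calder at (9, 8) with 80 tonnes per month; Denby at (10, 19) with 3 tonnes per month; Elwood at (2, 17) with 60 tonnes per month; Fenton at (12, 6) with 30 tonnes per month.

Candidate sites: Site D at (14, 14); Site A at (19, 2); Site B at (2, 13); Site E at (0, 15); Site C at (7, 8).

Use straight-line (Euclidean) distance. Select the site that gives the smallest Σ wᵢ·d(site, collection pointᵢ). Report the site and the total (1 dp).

Site C, total 2356.0 km

Total weighted distance at each candidate:
  Site D (14, 14): total = 2557.0
  Site A (19, 2): total = 3788.6
  Site B (2, 13): total = 3615.2
  Site E (0, 15): total = 4265.2
  Site C (7, 8): total = 2356.0
Minimum is at Site C with total 2356.0 km.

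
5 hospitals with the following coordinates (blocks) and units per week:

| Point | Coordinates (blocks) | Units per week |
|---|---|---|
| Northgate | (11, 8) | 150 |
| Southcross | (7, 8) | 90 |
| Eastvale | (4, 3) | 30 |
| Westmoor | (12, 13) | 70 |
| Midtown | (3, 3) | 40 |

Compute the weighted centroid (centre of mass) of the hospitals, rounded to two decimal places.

The minimiser of Σwᵢ‖p−pᵢ‖² is the weighted centroid p* = (Σwᵢpᵢ)/(Σwᵢ).
Σwᵢ = 380.
Σwᵢxᵢ = 150·11 + 90·7 + 30·4 + 70·12 + 40·3 = 3360.
Σwᵢyᵢ = 150·8 + 90·8 + 30·3 + 70·13 + 40·3 = 3040.
x* = 3360/380 = 8.84, y* = 3040/380 = 8.00.

(8.84, 8.00)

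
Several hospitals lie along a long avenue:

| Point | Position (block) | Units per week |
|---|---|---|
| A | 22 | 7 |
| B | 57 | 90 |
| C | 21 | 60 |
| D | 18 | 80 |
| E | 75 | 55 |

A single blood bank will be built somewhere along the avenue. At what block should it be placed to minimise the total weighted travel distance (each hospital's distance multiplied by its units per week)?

x = 22

For a sum of weighted absolute distances on a line, the optimum is the weighted median (not the mean). Total weight W = 292; half-weight = 146.
Sort by position and accumulate weight:
  block 18 (D, w=80) → cum 80
  block 21 (C, w=60) → cum 140
  block 22 (A, w=7) → cum 147  ≥ 146 → median here
  block 57 (B, w=90) → cum 237
  block 75 (E, w=55) → cum 292
Optimal location: block 22.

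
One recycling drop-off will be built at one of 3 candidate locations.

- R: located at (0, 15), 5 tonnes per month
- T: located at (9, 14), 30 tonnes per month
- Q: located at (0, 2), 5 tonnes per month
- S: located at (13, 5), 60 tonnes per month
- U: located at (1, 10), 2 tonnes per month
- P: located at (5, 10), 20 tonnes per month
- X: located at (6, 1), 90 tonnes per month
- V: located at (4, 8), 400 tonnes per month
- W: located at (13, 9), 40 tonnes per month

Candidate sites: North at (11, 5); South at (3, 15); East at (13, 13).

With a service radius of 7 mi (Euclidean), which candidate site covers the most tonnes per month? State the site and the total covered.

North, covering 190

Coverage radius r = 7 mi; a point is covered iff (Δx)²+(Δy)² ≤ 7² = 49.
  North (11, 5): covers {S, X, W} → 190
  South (3, 15): covers {R, T, U, P} → 57
  East (13, 13): covers {T, W} → 70
Maximum coverage at North: 190 tonnes per month.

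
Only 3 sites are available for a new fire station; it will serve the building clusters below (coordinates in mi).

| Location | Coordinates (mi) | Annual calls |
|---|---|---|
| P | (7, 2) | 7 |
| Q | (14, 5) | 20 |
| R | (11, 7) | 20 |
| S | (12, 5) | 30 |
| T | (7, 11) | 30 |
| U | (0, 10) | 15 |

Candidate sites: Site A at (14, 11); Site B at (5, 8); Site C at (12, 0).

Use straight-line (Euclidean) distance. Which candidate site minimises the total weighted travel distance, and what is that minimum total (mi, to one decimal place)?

Total weighted distance at each candidate:
  Site A (14, 11): total = 910.1
  Site B (5, 8): total = 773.1
  Site C (12, 0): total = 1033.6
Minimum is at Site B with total 773.1 mi.

Site B, total 773.1 mi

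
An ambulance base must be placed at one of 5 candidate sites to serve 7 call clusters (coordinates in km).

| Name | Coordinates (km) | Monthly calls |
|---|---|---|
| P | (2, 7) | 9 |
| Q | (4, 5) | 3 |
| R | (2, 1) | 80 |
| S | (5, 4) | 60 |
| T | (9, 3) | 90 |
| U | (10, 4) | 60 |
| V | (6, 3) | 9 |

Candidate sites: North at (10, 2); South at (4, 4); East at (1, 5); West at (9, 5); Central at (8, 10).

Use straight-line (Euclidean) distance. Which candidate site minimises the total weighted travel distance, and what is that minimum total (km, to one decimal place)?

South, total 1222.9 km

Total weighted distance at each candidate:
  North (10, 2): total = 1357.5
  South (4, 4): total = 1222.9
  East (1, 5): total = 1940.3
  West (9, 5): total = 1270.2
  Central (8, 10): total = 2428.8
Minimum is at South with total 1222.9 km.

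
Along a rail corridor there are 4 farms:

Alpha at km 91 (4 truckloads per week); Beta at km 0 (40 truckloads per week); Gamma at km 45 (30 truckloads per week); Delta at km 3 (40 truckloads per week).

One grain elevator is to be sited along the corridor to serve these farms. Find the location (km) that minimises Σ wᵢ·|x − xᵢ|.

x = 3

For a sum of weighted absolute distances on a line, the optimum is the weighted median (not the mean). Total weight W = 114; half-weight = 57.
Sort by position and accumulate weight:
  km 0 (Beta, w=40) → cum 40
  km 3 (Delta, w=40) → cum 80  ≥ 57 → median here
  km 45 (Gamma, w=30) → cum 110
  km 91 (Alpha, w=4) → cum 114
Optimal location: km 3.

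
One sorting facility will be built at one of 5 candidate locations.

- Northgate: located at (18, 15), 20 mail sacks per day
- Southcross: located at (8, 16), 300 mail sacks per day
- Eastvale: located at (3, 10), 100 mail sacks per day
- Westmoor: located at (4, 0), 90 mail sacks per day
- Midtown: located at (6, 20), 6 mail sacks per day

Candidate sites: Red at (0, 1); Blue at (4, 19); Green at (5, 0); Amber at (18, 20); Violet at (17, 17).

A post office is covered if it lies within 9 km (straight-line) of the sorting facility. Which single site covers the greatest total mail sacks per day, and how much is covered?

Coverage radius r = 9 km; a point is covered iff (Δx)²+(Δy)² ≤ 9² = 81.
  Red (0, 1): covers {Westmoor} → 90
  Blue (4, 19): covers {Southcross, Midtown} → 306
  Green (5, 0): covers {Westmoor} → 90
  Amber (18, 20): covers {Northgate} → 20
  Violet (17, 17): covers {Northgate} → 20
Maximum coverage at Blue: 306 mail sacks per day.

Blue, covering 306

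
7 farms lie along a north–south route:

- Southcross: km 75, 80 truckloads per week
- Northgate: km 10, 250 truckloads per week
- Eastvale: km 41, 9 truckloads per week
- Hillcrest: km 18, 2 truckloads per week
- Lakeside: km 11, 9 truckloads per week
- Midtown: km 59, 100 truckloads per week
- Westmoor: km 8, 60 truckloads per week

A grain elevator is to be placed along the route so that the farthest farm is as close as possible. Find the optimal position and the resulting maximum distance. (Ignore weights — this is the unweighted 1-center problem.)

location 41.5, max distance 33.5

The 1-center on a line is the midpoint of the two extreme points: leftmost at 8, rightmost at 75.
Optimal location = (8 + 75)/2 = 41.5; maximum distance = (75 − 8)/2 = 33.5.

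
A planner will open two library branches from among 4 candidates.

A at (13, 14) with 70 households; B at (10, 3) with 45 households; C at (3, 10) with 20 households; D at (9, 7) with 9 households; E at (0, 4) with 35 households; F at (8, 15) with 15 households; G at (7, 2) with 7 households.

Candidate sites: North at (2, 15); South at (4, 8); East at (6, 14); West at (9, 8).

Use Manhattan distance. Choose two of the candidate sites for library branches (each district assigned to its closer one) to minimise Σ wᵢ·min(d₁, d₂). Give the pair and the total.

Evaluate every pair (each demand assigned to the nearer of the two):
  {East, West}: total = 1465
  {South, East}: total = 1487
  {South, West}: total = 1495
  {North, West}: total = 1700
  {North, South}: total = 1882
  {North, East}: total = 1966
Best pair: {East, West} with total 1465.

{East, West}, total 1465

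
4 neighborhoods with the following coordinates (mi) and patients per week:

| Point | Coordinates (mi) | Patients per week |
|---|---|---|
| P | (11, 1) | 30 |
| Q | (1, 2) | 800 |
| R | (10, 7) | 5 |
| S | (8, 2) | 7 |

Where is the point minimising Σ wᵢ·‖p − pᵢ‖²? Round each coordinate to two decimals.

The minimiser of Σwᵢ‖p−pᵢ‖² is the weighted centroid p* = (Σwᵢpᵢ)/(Σwᵢ).
Σwᵢ = 842.
Σwᵢxᵢ = 30·11 + 800·1 + 5·10 + 7·8 = 1236.
Σwᵢyᵢ = 30·1 + 800·2 + 5·7 + 7·2 = 1679.
x* = 1236/842 = 1.47, y* = 1679/842 = 1.99.

(1.47, 1.99)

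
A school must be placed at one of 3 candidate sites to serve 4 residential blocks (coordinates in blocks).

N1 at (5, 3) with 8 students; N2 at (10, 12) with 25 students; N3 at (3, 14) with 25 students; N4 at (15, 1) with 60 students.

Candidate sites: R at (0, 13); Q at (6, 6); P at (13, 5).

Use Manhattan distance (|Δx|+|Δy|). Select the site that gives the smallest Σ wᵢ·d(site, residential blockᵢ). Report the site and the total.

P, total 1165 blocks

Total weighted distance at each candidate:
  R (0, 13): total = 2115
  Q (6, 6): total = 1397
  P (13, 5): total = 1165
Minimum is at P with total 1165 blocks.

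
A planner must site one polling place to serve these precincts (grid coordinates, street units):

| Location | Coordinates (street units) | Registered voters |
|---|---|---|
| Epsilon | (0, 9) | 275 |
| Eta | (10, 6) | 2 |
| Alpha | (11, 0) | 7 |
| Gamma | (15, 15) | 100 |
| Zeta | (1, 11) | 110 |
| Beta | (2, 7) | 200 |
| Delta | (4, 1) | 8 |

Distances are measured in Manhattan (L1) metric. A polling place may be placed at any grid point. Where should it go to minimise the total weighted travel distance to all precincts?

(1, 9)

Manhattan distance separates: Σwᵢ(|x−xᵢ|+|y−yᵢ|) = Σwᵢ|x−xᵢ| + Σwᵢ|y−yᵢ|, so x and y are optimised independently as 1-D weighted medians.
Total weight W = 702; half = 351.
x-coordinate, sorted with cumulative weight:
  x=0 (Epsilon, w=275) cum 275
  x=1 (Zeta, w=110) cum 385  ← median
  x=2 (Beta, w=200) cum 585
  x=4 (Delta, w=8) cum 593
  x=10 (Eta, w=2) cum 595
  x=11 (Alpha, w=7) cum 602
  x=15 (Gamma, w=100) cum 702
⇒ x* = 1
y-coordinate, sorted with cumulative weight:
  y=0 (Alpha, w=7) cum 7
  y=1 (Delta, w=8) cum 15
  y=6 (Eta, w=2) cum 17
  y=7 (Beta, w=200) cum 217
  y=9 (Epsilon, w=275) cum 492  ← median
  y=11 (Zeta, w=110) cum 602
  y=15 (Gamma, w=100) cum 702
⇒ y* = 9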